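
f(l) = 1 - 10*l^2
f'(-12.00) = 240.00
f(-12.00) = -1439.00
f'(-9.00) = 180.00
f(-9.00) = -809.00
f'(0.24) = -4.80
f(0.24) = 0.42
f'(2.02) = -40.40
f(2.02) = -39.80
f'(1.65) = -33.00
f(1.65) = -26.22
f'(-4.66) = 93.20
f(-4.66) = -216.16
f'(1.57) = -31.40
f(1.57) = -23.65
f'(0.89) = -17.80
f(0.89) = -6.92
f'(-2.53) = 50.60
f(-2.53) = -63.01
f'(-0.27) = 5.40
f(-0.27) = 0.27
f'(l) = -20*l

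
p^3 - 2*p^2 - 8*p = p*(p - 4)*(p + 2)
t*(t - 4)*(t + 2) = t^3 - 2*t^2 - 8*t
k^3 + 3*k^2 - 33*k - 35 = (k - 5)*(k + 1)*(k + 7)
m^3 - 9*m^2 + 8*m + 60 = (m - 6)*(m - 5)*(m + 2)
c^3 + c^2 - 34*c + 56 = (c - 4)*(c - 2)*(c + 7)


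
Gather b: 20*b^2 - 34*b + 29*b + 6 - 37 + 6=20*b^2 - 5*b - 25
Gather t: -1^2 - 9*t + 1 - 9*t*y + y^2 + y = t*(-9*y - 9) + y^2 + y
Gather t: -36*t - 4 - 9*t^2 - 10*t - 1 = -9*t^2 - 46*t - 5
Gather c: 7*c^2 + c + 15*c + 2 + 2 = 7*c^2 + 16*c + 4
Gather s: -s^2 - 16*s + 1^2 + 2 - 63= -s^2 - 16*s - 60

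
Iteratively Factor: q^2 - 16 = (q + 4)*(q - 4)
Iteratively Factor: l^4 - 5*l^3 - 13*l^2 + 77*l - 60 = (l - 5)*(l^3 - 13*l + 12) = (l - 5)*(l + 4)*(l^2 - 4*l + 3) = (l - 5)*(l - 3)*(l + 4)*(l - 1)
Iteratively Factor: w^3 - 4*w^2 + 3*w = (w - 3)*(w^2 - w) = w*(w - 3)*(w - 1)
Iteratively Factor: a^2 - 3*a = (a)*(a - 3)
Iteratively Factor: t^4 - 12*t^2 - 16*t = (t)*(t^3 - 12*t - 16) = t*(t + 2)*(t^2 - 2*t - 8) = t*(t + 2)^2*(t - 4)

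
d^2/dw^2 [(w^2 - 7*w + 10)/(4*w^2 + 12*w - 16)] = (-5*w^3 + 21*w^2 + 3*w + 31)/(w^6 + 9*w^5 + 15*w^4 - 45*w^3 - 60*w^2 + 144*w - 64)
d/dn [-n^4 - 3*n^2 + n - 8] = -4*n^3 - 6*n + 1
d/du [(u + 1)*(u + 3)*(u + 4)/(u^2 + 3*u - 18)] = (u^4 + 6*u^3 - 49*u^2 - 312*u - 378)/(u^4 + 6*u^3 - 27*u^2 - 108*u + 324)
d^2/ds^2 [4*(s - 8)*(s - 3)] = 8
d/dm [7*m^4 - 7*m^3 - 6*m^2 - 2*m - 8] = 28*m^3 - 21*m^2 - 12*m - 2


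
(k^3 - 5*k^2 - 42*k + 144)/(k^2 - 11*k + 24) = k + 6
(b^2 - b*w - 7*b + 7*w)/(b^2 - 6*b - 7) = (b - w)/(b + 1)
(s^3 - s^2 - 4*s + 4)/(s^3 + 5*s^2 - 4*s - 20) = (s - 1)/(s + 5)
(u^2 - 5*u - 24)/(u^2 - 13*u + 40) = (u + 3)/(u - 5)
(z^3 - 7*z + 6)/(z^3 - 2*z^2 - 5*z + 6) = (z^2 + z - 6)/(z^2 - z - 6)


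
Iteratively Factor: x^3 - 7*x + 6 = (x - 1)*(x^2 + x - 6) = (x - 2)*(x - 1)*(x + 3)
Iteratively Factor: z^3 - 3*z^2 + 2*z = (z - 1)*(z^2 - 2*z) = z*(z - 1)*(z - 2)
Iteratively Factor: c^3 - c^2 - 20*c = (c)*(c^2 - c - 20) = c*(c - 5)*(c + 4)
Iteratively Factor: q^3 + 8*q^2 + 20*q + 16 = (q + 2)*(q^2 + 6*q + 8) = (q + 2)*(q + 4)*(q + 2)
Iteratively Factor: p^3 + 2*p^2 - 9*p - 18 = (p + 3)*(p^2 - p - 6) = (p + 2)*(p + 3)*(p - 3)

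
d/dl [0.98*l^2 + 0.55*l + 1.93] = 1.96*l + 0.55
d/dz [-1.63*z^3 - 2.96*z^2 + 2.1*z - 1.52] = -4.89*z^2 - 5.92*z + 2.1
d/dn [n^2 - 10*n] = 2*n - 10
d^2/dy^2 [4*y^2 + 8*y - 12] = 8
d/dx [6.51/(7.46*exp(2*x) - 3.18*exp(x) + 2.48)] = (20.7018 - 97.1292*exp(x))*exp(x)/(7.46*exp(2*x) - 3.18*exp(x) + 2.48)^2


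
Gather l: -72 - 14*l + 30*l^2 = 30*l^2 - 14*l - 72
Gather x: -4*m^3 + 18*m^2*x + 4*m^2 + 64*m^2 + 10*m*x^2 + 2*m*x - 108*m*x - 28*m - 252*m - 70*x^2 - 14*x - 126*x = -4*m^3 + 68*m^2 - 280*m + x^2*(10*m - 70) + x*(18*m^2 - 106*m - 140)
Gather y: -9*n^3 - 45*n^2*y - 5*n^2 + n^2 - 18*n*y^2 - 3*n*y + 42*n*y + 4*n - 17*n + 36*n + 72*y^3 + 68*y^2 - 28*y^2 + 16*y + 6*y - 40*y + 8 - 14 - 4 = -9*n^3 - 4*n^2 + 23*n + 72*y^3 + y^2*(40 - 18*n) + y*(-45*n^2 + 39*n - 18) - 10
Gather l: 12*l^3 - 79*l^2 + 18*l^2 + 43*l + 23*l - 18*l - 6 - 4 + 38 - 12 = 12*l^3 - 61*l^2 + 48*l + 16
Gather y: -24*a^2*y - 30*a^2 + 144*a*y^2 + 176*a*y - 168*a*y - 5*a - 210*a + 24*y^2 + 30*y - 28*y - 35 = -30*a^2 - 215*a + y^2*(144*a + 24) + y*(-24*a^2 + 8*a + 2) - 35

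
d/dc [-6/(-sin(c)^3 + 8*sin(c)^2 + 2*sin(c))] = 6*(-3*cos(c) + 16/tan(c) + 2*cos(c)/sin(c)^2)/(sin(c)^2 - 8*sin(c) - 2)^2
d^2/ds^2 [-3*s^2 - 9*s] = -6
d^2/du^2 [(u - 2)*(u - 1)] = 2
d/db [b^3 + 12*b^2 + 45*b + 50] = 3*b^2 + 24*b + 45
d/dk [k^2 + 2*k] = 2*k + 2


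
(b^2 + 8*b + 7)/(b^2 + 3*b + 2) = (b + 7)/(b + 2)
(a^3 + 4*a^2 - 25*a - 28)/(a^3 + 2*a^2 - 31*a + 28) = (a + 1)/(a - 1)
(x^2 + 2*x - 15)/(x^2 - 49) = (x^2 + 2*x - 15)/(x^2 - 49)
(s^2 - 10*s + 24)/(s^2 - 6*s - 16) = (-s^2 + 10*s - 24)/(-s^2 + 6*s + 16)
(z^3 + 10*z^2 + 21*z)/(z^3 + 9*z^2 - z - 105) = z*(z + 3)/(z^2 + 2*z - 15)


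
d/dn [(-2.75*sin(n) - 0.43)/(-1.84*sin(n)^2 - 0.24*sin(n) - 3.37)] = (-5.06*sin(n)^2 - 1.5824*sin(n) + 9.1643)*cos(n)/(3.3856*sin(n)^4 + 0.8832*sin(n)^3 + 12.4592*sin(n)^2 + 1.6176*sin(n) + 11.3569)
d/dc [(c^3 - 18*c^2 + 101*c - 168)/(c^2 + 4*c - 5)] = (c^4 + 8*c^3 - 188*c^2 + 516*c + 167)/(c^4 + 8*c^3 + 6*c^2 - 40*c + 25)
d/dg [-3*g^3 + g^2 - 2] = g*(2 - 9*g)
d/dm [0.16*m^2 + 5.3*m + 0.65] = 0.32*m + 5.3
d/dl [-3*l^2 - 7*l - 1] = -6*l - 7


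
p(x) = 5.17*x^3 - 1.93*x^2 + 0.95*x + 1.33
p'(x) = 15.51*x^2 - 3.86*x + 0.95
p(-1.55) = -24.03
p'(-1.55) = 44.20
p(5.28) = 713.55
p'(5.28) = 412.96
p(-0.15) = 1.13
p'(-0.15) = 1.88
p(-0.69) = -1.94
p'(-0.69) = 11.00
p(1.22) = 9.00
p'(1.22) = 19.33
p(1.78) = 26.06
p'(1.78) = 43.22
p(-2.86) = -138.12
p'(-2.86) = 138.86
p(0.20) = 1.48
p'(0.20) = 0.80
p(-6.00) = -1190.57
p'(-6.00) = 582.47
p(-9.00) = -3932.48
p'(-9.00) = 1292.00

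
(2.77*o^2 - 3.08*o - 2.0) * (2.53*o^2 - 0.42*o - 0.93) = 7.0081*o^4 - 8.9558*o^3 - 6.3425*o^2 + 3.7044*o + 1.86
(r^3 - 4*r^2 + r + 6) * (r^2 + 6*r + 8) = r^5 + 2*r^4 - 15*r^3 - 20*r^2 + 44*r + 48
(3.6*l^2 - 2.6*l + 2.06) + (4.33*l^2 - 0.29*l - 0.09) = 7.93*l^2 - 2.89*l + 1.97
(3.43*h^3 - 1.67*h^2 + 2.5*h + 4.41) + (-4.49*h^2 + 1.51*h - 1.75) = 3.43*h^3 - 6.16*h^2 + 4.01*h + 2.66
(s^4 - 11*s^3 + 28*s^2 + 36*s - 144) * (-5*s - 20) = -5*s^5 + 35*s^4 + 80*s^3 - 740*s^2 + 2880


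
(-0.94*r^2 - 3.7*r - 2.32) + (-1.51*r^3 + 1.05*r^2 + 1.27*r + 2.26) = -1.51*r^3 + 0.11*r^2 - 2.43*r - 0.0600000000000001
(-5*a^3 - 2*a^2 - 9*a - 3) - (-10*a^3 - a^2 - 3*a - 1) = 5*a^3 - a^2 - 6*a - 2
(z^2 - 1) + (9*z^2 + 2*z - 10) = 10*z^2 + 2*z - 11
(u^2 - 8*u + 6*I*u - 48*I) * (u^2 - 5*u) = u^4 - 13*u^3 + 6*I*u^3 + 40*u^2 - 78*I*u^2 + 240*I*u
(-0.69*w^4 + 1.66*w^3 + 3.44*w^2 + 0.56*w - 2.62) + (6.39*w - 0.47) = -0.69*w^4 + 1.66*w^3 + 3.44*w^2 + 6.95*w - 3.09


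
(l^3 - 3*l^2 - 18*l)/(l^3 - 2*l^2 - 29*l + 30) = l*(l + 3)/(l^2 + 4*l - 5)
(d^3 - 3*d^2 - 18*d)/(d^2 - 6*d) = d + 3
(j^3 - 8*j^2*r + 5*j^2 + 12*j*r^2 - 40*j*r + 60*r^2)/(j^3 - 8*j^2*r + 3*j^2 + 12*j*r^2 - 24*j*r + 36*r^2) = (j + 5)/(j + 3)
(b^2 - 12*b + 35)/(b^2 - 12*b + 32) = (b^2 - 12*b + 35)/(b^2 - 12*b + 32)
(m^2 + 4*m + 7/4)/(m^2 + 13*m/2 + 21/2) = (m + 1/2)/(m + 3)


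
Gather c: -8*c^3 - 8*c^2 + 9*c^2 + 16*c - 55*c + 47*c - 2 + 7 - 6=-8*c^3 + c^2 + 8*c - 1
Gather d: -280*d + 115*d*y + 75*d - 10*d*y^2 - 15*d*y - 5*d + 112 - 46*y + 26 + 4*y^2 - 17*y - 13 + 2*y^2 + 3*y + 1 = d*(-10*y^2 + 100*y - 210) + 6*y^2 - 60*y + 126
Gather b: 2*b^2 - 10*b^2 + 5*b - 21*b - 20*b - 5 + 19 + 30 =-8*b^2 - 36*b + 44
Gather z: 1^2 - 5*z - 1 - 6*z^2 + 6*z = -6*z^2 + z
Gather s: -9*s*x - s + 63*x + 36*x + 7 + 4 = s*(-9*x - 1) + 99*x + 11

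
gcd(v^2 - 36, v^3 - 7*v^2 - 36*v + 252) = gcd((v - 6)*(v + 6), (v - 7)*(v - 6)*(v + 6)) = v^2 - 36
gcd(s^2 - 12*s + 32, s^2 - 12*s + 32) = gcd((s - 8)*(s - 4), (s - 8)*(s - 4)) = s^2 - 12*s + 32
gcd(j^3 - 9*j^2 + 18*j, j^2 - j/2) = j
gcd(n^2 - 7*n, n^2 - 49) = n - 7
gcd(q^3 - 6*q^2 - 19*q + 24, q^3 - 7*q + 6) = q^2 + 2*q - 3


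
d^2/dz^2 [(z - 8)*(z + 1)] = 2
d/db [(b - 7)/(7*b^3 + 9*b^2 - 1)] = (7*b^3 + 9*b^2 - 3*b*(b - 7)*(7*b + 6) - 1)/(7*b^3 + 9*b^2 - 1)^2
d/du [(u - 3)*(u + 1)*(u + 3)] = 3*u^2 + 2*u - 9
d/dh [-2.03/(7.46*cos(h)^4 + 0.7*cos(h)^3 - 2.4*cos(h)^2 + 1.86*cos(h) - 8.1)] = (-60.5752*cos(h)^3 - 4.263*cos(h)^2 + 9.744*cos(h) - 3.7758)*sin(h)/(7.46*cos(h)^4 + 0.7*cos(h)^3 - 2.4*cos(h)^2 + 1.86*cos(h) - 8.1)^2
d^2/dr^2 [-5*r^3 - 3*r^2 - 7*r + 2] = -30*r - 6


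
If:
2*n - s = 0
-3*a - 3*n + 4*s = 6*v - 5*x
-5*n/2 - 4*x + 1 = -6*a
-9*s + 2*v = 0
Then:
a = 139*x/201 - 98/603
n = 4*x/67 + 2/201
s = 8*x/67 + 4/201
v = 36*x/67 + 6/67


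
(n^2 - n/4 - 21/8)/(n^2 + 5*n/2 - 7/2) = (8*n^2 - 2*n - 21)/(4*(2*n^2 + 5*n - 7))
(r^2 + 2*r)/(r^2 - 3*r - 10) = r/(r - 5)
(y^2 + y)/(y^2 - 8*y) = (y + 1)/(y - 8)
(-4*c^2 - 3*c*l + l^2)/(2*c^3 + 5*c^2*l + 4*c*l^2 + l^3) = (-4*c + l)/(2*c^2 + 3*c*l + l^2)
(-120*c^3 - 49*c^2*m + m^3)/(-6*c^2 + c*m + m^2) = (40*c^2 + 3*c*m - m^2)/(2*c - m)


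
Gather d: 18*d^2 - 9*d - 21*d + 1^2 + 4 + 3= 18*d^2 - 30*d + 8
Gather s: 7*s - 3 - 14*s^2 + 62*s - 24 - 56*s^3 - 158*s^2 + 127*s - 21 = -56*s^3 - 172*s^2 + 196*s - 48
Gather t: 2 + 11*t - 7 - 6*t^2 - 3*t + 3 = -6*t^2 + 8*t - 2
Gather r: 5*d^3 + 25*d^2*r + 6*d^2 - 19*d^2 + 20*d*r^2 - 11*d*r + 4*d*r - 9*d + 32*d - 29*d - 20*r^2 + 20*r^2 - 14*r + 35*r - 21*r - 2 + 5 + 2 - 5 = 5*d^3 - 13*d^2 + 20*d*r^2 - 6*d + r*(25*d^2 - 7*d)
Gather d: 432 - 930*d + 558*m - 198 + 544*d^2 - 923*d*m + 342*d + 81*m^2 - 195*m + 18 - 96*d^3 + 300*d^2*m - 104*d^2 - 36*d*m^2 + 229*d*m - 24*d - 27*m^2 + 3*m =-96*d^3 + d^2*(300*m + 440) + d*(-36*m^2 - 694*m - 612) + 54*m^2 + 366*m + 252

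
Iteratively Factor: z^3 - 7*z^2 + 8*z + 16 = (z - 4)*(z^2 - 3*z - 4) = (z - 4)*(z + 1)*(z - 4)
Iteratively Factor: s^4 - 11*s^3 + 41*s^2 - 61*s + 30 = (s - 3)*(s^3 - 8*s^2 + 17*s - 10) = (s - 3)*(s - 2)*(s^2 - 6*s + 5) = (s - 5)*(s - 3)*(s - 2)*(s - 1)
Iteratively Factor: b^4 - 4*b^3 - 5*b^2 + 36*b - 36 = (b - 2)*(b^3 - 2*b^2 - 9*b + 18) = (b - 2)*(b + 3)*(b^2 - 5*b + 6) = (b - 3)*(b - 2)*(b + 3)*(b - 2)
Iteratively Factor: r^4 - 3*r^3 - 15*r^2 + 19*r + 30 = (r + 1)*(r^3 - 4*r^2 - 11*r + 30) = (r + 1)*(r + 3)*(r^2 - 7*r + 10) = (r - 2)*(r + 1)*(r + 3)*(r - 5)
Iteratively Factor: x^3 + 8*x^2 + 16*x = (x + 4)*(x^2 + 4*x) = (x + 4)^2*(x)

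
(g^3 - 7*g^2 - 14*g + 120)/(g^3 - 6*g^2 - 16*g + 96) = (g - 5)/(g - 4)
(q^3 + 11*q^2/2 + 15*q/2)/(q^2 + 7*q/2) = (2*q^2 + 11*q + 15)/(2*q + 7)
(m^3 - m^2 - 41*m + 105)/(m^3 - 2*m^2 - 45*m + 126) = (m - 5)/(m - 6)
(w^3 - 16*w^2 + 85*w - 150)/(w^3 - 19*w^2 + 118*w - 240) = (w - 5)/(w - 8)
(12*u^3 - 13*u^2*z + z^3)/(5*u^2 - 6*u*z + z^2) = (-12*u^2 + u*z + z^2)/(-5*u + z)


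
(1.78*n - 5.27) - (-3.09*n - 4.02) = 4.87*n - 1.25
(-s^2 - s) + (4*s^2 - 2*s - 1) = 3*s^2 - 3*s - 1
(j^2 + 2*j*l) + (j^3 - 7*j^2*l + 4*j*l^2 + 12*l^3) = j^3 - 7*j^2*l + j^2 + 4*j*l^2 + 2*j*l + 12*l^3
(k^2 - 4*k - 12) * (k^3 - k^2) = k^5 - 5*k^4 - 8*k^3 + 12*k^2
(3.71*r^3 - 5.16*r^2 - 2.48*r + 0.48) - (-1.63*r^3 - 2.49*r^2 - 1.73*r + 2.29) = 5.34*r^3 - 2.67*r^2 - 0.75*r - 1.81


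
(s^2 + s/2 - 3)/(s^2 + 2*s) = (s - 3/2)/s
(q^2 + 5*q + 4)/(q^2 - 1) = (q + 4)/(q - 1)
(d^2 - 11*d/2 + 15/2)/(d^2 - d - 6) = (d - 5/2)/(d + 2)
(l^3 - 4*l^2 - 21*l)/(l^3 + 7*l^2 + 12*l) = (l - 7)/(l + 4)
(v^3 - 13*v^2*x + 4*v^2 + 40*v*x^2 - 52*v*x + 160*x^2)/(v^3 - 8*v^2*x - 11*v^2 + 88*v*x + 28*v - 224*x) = (v^2 - 5*v*x + 4*v - 20*x)/(v^2 - 11*v + 28)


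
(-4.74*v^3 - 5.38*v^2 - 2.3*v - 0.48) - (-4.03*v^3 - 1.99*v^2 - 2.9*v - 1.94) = -0.71*v^3 - 3.39*v^2 + 0.6*v + 1.46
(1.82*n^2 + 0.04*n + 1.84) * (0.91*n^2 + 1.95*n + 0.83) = 1.6562*n^4 + 3.5854*n^3 + 3.263*n^2 + 3.6212*n + 1.5272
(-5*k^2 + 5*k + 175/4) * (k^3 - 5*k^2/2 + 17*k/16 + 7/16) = -5*k^5 + 35*k^4/2 + 415*k^3/16 - 425*k^2/4 + 3115*k/64 + 1225/64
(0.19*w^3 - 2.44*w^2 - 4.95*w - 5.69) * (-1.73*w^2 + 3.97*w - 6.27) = -0.3287*w^5 + 4.9755*w^4 - 2.3146*w^3 + 5.491*w^2 + 8.4472*w + 35.6763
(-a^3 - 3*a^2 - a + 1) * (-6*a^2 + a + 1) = 6*a^5 + 17*a^4 + 2*a^3 - 10*a^2 + 1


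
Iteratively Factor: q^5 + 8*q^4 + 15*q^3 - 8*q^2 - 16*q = (q + 4)*(q^4 + 4*q^3 - q^2 - 4*q) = (q - 1)*(q + 4)*(q^3 + 5*q^2 + 4*q) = q*(q - 1)*(q + 4)*(q^2 + 5*q + 4) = q*(q - 1)*(q + 4)^2*(q + 1)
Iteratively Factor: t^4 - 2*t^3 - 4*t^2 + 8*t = (t - 2)*(t^3 - 4*t) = (t - 2)*(t + 2)*(t^2 - 2*t) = t*(t - 2)*(t + 2)*(t - 2)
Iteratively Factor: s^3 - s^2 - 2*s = (s)*(s^2 - s - 2) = s*(s - 2)*(s + 1)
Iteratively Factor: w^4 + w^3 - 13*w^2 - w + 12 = (w - 1)*(w^3 + 2*w^2 - 11*w - 12) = (w - 3)*(w - 1)*(w^2 + 5*w + 4) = (w - 3)*(w - 1)*(w + 1)*(w + 4)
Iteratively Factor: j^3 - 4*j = (j)*(j^2 - 4) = j*(j + 2)*(j - 2)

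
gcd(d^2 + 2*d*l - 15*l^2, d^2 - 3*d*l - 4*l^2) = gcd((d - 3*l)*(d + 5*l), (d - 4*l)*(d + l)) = 1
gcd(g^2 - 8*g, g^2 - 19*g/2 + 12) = g - 8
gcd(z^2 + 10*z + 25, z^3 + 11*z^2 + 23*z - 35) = z + 5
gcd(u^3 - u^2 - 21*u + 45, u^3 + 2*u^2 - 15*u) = u^2 + 2*u - 15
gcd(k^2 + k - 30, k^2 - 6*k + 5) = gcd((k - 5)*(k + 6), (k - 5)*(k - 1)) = k - 5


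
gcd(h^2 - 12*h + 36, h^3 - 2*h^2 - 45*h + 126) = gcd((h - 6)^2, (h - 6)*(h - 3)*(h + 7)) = h - 6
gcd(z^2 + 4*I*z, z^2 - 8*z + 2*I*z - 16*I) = 1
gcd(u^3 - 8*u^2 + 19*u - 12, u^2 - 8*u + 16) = u - 4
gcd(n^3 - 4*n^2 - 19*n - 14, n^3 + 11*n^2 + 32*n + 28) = n + 2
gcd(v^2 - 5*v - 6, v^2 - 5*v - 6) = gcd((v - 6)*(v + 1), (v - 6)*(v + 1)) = v^2 - 5*v - 6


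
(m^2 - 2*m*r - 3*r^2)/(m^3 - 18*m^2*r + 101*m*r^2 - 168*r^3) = (m + r)/(m^2 - 15*m*r + 56*r^2)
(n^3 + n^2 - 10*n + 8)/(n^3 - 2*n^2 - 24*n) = (n^2 - 3*n + 2)/(n*(n - 6))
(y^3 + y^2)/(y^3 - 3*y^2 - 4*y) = y/(y - 4)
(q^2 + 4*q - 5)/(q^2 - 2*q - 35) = (q - 1)/(q - 7)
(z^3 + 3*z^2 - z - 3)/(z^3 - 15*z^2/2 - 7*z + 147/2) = 2*(z^2 - 1)/(2*z^2 - 21*z + 49)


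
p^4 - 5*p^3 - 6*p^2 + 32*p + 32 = (p - 4)^2*(p + 1)*(p + 2)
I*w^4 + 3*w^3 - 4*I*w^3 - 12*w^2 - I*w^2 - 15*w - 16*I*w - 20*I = (w - 5)*(w - 4*I)*(w + I)*(I*w + I)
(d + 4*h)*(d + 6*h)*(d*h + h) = d^3*h + 10*d^2*h^2 + d^2*h + 24*d*h^3 + 10*d*h^2 + 24*h^3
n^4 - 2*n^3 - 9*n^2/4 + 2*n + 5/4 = (n - 5/2)*(n - 1)*(n + 1/2)*(n + 1)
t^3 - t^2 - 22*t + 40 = (t - 4)*(t - 2)*(t + 5)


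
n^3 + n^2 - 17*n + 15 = (n - 3)*(n - 1)*(n + 5)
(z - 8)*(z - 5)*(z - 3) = z^3 - 16*z^2 + 79*z - 120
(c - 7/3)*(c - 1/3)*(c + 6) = c^3 + 10*c^2/3 - 137*c/9 + 14/3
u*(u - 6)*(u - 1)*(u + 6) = u^4 - u^3 - 36*u^2 + 36*u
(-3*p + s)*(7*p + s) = -21*p^2 + 4*p*s + s^2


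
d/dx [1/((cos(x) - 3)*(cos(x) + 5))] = 2*(cos(x) + 1)*sin(x)/((cos(x) - 3)^2*(cos(x) + 5)^2)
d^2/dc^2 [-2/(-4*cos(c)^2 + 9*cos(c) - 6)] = 2*(64*sin(c)^4 - 17*sin(c)^2 + 189*cos(c) - 27*cos(3*c) - 161)/(4*sin(c)^2 + 9*cos(c) - 10)^3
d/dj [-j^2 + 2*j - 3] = 2 - 2*j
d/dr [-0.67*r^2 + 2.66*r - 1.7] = 2.66 - 1.34*r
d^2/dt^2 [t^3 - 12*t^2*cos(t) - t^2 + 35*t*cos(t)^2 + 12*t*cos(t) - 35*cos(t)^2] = 12*t^2*cos(t) + 48*t*sin(t) - 12*t*cos(t) - 70*t*cos(2*t) + 6*t - 24*sqrt(2)*sin(t + pi/4) + 70*sqrt(2)*cos(2*t + pi/4) - 2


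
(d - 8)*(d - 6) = d^2 - 14*d + 48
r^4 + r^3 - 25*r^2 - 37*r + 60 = (r - 5)*(r - 1)*(r + 3)*(r + 4)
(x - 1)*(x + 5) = x^2 + 4*x - 5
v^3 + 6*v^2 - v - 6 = (v - 1)*(v + 1)*(v + 6)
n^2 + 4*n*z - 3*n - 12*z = (n - 3)*(n + 4*z)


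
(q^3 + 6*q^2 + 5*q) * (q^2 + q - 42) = q^5 + 7*q^4 - 31*q^3 - 247*q^2 - 210*q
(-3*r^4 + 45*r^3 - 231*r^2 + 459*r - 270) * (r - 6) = -3*r^5 + 63*r^4 - 501*r^3 + 1845*r^2 - 3024*r + 1620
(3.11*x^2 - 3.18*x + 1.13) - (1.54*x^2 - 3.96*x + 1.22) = 1.57*x^2 + 0.78*x - 0.0900000000000001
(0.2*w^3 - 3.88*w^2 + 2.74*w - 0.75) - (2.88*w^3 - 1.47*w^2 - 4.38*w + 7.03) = -2.68*w^3 - 2.41*w^2 + 7.12*w - 7.78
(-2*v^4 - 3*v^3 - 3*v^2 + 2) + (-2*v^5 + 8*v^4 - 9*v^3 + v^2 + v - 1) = -2*v^5 + 6*v^4 - 12*v^3 - 2*v^2 + v + 1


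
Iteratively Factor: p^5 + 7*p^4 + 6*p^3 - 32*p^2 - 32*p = (p + 1)*(p^4 + 6*p^3 - 32*p) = (p + 1)*(p + 4)*(p^3 + 2*p^2 - 8*p) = (p - 2)*(p + 1)*(p + 4)*(p^2 + 4*p) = p*(p - 2)*(p + 1)*(p + 4)*(p + 4)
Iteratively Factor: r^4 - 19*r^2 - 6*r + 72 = (r - 4)*(r^3 + 4*r^2 - 3*r - 18) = (r - 4)*(r + 3)*(r^2 + r - 6) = (r - 4)*(r - 2)*(r + 3)*(r + 3)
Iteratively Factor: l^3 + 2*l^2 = (l)*(l^2 + 2*l) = l^2*(l + 2)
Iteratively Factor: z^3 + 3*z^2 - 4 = (z - 1)*(z^2 + 4*z + 4) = (z - 1)*(z + 2)*(z + 2)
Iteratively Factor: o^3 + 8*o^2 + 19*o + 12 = (o + 3)*(o^2 + 5*o + 4) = (o + 3)*(o + 4)*(o + 1)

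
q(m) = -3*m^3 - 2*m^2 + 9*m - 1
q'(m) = -9*m^2 - 4*m + 9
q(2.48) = -36.74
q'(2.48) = -56.27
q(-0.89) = -8.48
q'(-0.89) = 5.43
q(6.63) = -903.55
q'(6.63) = -413.13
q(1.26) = 1.16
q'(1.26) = -10.33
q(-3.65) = 85.39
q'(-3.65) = -96.30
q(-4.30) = 161.84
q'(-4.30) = -140.21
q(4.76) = -327.03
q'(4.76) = -213.96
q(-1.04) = -9.15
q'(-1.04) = 3.43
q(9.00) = -2269.00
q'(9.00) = -756.00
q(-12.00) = 4787.00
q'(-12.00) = -1239.00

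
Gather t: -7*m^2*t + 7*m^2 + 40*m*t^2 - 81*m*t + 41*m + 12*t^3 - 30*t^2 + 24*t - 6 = 7*m^2 + 41*m + 12*t^3 + t^2*(40*m - 30) + t*(-7*m^2 - 81*m + 24) - 6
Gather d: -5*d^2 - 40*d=-5*d^2 - 40*d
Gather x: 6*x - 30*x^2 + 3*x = -30*x^2 + 9*x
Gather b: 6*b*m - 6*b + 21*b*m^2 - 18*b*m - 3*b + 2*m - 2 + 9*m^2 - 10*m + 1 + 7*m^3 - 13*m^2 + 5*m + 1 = b*(21*m^2 - 12*m - 9) + 7*m^3 - 4*m^2 - 3*m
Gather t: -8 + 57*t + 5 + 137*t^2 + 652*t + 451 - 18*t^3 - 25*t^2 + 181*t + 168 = -18*t^3 + 112*t^2 + 890*t + 616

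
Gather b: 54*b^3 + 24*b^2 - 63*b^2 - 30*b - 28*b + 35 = 54*b^3 - 39*b^2 - 58*b + 35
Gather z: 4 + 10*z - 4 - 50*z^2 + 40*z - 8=-50*z^2 + 50*z - 8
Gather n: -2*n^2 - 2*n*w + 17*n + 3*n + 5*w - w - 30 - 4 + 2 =-2*n^2 + n*(20 - 2*w) + 4*w - 32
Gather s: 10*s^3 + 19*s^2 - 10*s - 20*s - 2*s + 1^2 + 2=10*s^3 + 19*s^2 - 32*s + 3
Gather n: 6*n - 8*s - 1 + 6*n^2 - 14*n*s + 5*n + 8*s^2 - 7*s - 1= 6*n^2 + n*(11 - 14*s) + 8*s^2 - 15*s - 2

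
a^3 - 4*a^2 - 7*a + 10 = (a - 5)*(a - 1)*(a + 2)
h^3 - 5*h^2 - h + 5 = (h - 5)*(h - 1)*(h + 1)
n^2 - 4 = (n - 2)*(n + 2)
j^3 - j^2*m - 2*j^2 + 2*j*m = j*(j - 2)*(j - m)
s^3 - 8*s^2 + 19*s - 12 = (s - 4)*(s - 3)*(s - 1)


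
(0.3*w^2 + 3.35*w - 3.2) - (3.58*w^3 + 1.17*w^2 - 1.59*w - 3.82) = -3.58*w^3 - 0.87*w^2 + 4.94*w + 0.62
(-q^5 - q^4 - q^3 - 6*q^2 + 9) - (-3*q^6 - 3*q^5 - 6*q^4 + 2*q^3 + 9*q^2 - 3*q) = 3*q^6 + 2*q^5 + 5*q^4 - 3*q^3 - 15*q^2 + 3*q + 9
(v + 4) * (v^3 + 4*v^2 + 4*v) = v^4 + 8*v^3 + 20*v^2 + 16*v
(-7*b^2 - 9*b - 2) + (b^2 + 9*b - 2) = -6*b^2 - 4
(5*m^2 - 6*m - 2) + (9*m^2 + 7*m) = 14*m^2 + m - 2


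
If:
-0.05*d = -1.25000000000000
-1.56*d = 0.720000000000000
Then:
No Solution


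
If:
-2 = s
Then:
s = -2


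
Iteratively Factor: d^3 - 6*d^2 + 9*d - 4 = (d - 1)*(d^2 - 5*d + 4) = (d - 1)^2*(d - 4)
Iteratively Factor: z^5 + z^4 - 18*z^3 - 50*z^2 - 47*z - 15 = (z + 1)*(z^4 - 18*z^2 - 32*z - 15) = (z - 5)*(z + 1)*(z^3 + 5*z^2 + 7*z + 3) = (z - 5)*(z + 1)*(z + 3)*(z^2 + 2*z + 1) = (z - 5)*(z + 1)^2*(z + 3)*(z + 1)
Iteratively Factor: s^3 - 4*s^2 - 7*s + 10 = (s + 2)*(s^2 - 6*s + 5) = (s - 5)*(s + 2)*(s - 1)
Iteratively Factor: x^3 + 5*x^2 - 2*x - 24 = (x - 2)*(x^2 + 7*x + 12) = (x - 2)*(x + 3)*(x + 4)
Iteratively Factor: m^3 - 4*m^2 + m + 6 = (m - 2)*(m^2 - 2*m - 3) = (m - 3)*(m - 2)*(m + 1)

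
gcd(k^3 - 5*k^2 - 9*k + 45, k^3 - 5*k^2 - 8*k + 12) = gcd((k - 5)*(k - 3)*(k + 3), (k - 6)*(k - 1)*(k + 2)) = 1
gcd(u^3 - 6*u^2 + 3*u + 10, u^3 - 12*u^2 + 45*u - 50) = u^2 - 7*u + 10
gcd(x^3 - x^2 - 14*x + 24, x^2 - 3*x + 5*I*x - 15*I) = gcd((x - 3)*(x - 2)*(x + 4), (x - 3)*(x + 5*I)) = x - 3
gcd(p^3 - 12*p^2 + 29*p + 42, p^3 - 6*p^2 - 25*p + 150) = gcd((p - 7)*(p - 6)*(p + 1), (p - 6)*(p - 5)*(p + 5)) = p - 6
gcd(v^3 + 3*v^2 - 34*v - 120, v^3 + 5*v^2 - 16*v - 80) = v^2 + 9*v + 20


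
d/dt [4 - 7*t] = -7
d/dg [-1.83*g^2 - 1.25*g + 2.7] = -3.66*g - 1.25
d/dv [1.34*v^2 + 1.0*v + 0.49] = 2.68*v + 1.0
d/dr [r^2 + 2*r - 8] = 2*r + 2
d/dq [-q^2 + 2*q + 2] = 2 - 2*q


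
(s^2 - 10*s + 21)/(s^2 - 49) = (s - 3)/(s + 7)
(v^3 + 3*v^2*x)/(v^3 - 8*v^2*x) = (v + 3*x)/(v - 8*x)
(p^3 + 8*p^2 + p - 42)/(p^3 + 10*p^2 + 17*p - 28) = (p^2 + p - 6)/(p^2 + 3*p - 4)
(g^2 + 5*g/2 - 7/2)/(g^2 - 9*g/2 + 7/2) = (2*g + 7)/(2*g - 7)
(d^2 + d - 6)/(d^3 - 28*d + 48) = (d + 3)/(d^2 + 2*d - 24)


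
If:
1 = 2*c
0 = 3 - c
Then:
No Solution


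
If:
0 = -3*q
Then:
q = 0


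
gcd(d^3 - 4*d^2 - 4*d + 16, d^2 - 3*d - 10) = d + 2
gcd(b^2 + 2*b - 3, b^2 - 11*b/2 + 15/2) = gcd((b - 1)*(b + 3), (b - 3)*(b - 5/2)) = 1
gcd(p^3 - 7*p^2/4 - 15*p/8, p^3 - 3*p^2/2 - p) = p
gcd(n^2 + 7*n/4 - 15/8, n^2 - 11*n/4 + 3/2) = n - 3/4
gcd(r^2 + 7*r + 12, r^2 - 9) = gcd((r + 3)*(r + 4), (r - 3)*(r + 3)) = r + 3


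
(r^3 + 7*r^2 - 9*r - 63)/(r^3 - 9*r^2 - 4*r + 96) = (r^2 + 4*r - 21)/(r^2 - 12*r + 32)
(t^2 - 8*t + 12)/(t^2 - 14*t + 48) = (t - 2)/(t - 8)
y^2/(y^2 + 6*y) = y/(y + 6)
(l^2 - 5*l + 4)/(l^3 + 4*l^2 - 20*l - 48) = (l - 1)/(l^2 + 8*l + 12)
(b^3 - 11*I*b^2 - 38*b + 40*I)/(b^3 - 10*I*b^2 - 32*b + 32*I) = (b - 5*I)/(b - 4*I)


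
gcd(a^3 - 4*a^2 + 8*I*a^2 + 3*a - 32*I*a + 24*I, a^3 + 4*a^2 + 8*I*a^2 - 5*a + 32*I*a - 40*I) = a^2 + a*(-1 + 8*I) - 8*I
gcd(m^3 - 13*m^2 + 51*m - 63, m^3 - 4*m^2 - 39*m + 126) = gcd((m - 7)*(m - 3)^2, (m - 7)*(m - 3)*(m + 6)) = m^2 - 10*m + 21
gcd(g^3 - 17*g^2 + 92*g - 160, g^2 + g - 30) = g - 5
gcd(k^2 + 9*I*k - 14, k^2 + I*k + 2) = k + 2*I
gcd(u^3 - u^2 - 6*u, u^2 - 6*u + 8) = 1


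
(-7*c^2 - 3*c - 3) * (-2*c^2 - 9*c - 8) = 14*c^4 + 69*c^3 + 89*c^2 + 51*c + 24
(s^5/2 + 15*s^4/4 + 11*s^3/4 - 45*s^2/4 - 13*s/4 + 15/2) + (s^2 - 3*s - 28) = s^5/2 + 15*s^4/4 + 11*s^3/4 - 41*s^2/4 - 25*s/4 - 41/2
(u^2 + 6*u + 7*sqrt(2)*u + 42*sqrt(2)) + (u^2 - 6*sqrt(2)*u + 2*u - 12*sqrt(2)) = 2*u^2 + sqrt(2)*u + 8*u + 30*sqrt(2)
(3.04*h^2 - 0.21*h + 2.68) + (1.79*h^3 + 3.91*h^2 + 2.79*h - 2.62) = 1.79*h^3 + 6.95*h^2 + 2.58*h + 0.0600000000000001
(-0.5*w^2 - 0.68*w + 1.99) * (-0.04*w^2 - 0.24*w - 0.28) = 0.02*w^4 + 0.1472*w^3 + 0.2236*w^2 - 0.2872*w - 0.5572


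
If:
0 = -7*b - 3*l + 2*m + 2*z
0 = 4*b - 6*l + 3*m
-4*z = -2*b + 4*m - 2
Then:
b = 6*z/35 + 1/35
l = 29/105 - 12*z/35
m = 18/35 - 32*z/35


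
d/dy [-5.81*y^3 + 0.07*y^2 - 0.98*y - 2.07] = -17.43*y^2 + 0.14*y - 0.98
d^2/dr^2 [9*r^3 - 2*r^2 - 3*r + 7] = 54*r - 4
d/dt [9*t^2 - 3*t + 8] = 18*t - 3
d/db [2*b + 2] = 2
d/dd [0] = 0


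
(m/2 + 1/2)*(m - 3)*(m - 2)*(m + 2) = m^4/2 - m^3 - 7*m^2/2 + 4*m + 6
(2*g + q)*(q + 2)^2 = 2*g*q^2 + 8*g*q + 8*g + q^3 + 4*q^2 + 4*q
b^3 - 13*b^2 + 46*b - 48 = (b - 8)*(b - 3)*(b - 2)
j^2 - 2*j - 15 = (j - 5)*(j + 3)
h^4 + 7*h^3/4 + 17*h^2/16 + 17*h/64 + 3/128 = (h + 1/4)^2*(h + 1/2)*(h + 3/4)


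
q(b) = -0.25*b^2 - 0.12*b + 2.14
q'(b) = -0.5*b - 0.12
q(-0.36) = 2.15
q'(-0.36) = 0.06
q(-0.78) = 2.08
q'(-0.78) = 0.27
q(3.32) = -1.01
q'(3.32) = -1.78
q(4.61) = -3.73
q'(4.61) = -2.42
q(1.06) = 1.73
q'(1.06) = -0.65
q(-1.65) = 1.66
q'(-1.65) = 0.70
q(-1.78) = 1.56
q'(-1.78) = 0.77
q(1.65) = 1.26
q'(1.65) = -0.94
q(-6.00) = -6.14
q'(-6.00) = 2.88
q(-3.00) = 0.25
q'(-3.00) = 1.38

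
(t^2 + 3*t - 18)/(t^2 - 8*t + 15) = (t + 6)/(t - 5)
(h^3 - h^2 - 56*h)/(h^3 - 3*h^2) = (h^2 - h - 56)/(h*(h - 3))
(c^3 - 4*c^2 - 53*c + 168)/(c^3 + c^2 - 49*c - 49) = (c^2 - 11*c + 24)/(c^2 - 6*c - 7)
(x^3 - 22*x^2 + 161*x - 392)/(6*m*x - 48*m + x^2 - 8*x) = (x^2 - 14*x + 49)/(6*m + x)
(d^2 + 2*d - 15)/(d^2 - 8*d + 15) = (d + 5)/(d - 5)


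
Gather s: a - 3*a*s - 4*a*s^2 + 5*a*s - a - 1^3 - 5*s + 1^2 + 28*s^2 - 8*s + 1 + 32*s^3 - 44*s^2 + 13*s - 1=2*a*s + 32*s^3 + s^2*(-4*a - 16)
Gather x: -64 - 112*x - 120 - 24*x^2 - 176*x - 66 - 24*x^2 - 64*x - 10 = -48*x^2 - 352*x - 260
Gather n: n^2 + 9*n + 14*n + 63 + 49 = n^2 + 23*n + 112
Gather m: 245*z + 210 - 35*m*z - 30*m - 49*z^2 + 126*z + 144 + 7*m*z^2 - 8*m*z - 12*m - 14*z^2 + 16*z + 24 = m*(7*z^2 - 43*z - 42) - 63*z^2 + 387*z + 378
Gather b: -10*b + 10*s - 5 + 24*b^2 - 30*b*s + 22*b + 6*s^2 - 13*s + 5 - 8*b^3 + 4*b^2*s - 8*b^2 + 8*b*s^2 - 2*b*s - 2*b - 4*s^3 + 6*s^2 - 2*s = -8*b^3 + b^2*(4*s + 16) + b*(8*s^2 - 32*s + 10) - 4*s^3 + 12*s^2 - 5*s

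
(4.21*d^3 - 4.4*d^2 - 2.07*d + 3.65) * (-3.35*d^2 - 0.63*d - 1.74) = -14.1035*d^5 + 12.0877*d^4 + 2.3811*d^3 - 3.2674*d^2 + 1.3023*d - 6.351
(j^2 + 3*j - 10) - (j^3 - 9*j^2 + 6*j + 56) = -j^3 + 10*j^2 - 3*j - 66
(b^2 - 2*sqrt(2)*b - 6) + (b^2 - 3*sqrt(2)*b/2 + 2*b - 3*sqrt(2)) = 2*b^2 - 7*sqrt(2)*b/2 + 2*b - 6 - 3*sqrt(2)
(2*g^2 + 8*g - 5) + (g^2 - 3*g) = 3*g^2 + 5*g - 5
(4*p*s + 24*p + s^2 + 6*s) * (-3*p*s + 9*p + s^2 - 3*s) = -12*p^2*s^2 - 36*p^2*s + 216*p^2 + p*s^3 + 3*p*s^2 - 18*p*s + s^4 + 3*s^3 - 18*s^2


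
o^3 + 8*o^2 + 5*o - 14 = (o - 1)*(o + 2)*(o + 7)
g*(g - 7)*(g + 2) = g^3 - 5*g^2 - 14*g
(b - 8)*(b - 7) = b^2 - 15*b + 56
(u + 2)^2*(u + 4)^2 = u^4 + 12*u^3 + 52*u^2 + 96*u + 64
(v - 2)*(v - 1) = v^2 - 3*v + 2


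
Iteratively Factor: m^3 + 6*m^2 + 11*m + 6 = (m + 3)*(m^2 + 3*m + 2) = (m + 1)*(m + 3)*(m + 2)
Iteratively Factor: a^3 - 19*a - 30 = (a - 5)*(a^2 + 5*a + 6) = (a - 5)*(a + 2)*(a + 3)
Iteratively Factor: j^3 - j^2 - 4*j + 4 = (j - 2)*(j^2 + j - 2) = (j - 2)*(j - 1)*(j + 2)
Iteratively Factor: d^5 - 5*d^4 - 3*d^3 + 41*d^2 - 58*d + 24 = (d - 1)*(d^4 - 4*d^3 - 7*d^2 + 34*d - 24) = (d - 4)*(d - 1)*(d^3 - 7*d + 6) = (d - 4)*(d - 1)^2*(d^2 + d - 6) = (d - 4)*(d - 1)^2*(d + 3)*(d - 2)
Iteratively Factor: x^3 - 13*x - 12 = (x - 4)*(x^2 + 4*x + 3) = (x - 4)*(x + 1)*(x + 3)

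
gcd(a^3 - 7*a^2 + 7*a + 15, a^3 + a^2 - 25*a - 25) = a^2 - 4*a - 5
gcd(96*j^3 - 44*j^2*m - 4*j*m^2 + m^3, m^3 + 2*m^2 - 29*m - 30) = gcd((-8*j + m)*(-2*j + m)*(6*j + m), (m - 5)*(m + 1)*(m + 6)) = 1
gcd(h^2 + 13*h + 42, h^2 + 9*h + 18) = h + 6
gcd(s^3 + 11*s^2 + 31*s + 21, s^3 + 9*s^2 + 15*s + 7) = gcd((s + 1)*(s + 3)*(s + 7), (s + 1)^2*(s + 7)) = s^2 + 8*s + 7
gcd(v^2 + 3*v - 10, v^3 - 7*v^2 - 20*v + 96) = 1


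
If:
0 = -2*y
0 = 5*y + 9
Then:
No Solution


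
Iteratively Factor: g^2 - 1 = (g - 1)*(g + 1)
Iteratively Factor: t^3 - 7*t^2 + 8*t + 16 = (t - 4)*(t^2 - 3*t - 4) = (t - 4)^2*(t + 1)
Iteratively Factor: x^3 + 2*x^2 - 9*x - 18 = (x + 2)*(x^2 - 9) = (x - 3)*(x + 2)*(x + 3)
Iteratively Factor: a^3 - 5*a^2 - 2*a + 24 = (a + 2)*(a^2 - 7*a + 12) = (a - 4)*(a + 2)*(a - 3)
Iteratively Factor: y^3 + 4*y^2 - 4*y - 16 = (y + 4)*(y^2 - 4) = (y + 2)*(y + 4)*(y - 2)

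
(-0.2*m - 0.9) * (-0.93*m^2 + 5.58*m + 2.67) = 0.186*m^3 - 0.279*m^2 - 5.556*m - 2.403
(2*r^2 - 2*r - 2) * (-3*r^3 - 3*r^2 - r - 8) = -6*r^5 + 10*r^3 - 8*r^2 + 18*r + 16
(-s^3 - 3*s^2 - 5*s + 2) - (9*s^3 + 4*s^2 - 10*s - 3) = -10*s^3 - 7*s^2 + 5*s + 5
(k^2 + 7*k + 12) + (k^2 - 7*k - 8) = 2*k^2 + 4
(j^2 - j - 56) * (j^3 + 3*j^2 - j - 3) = j^5 + 2*j^4 - 60*j^3 - 170*j^2 + 59*j + 168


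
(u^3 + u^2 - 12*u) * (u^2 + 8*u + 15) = u^5 + 9*u^4 + 11*u^3 - 81*u^2 - 180*u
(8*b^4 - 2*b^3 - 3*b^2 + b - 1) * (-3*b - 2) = -24*b^5 - 10*b^4 + 13*b^3 + 3*b^2 + b + 2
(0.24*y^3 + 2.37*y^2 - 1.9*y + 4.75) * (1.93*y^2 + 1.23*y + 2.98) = 0.4632*y^5 + 4.8693*y^4 - 0.0366999999999997*y^3 + 13.8931*y^2 + 0.1805*y + 14.155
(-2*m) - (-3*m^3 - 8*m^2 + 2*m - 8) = 3*m^3 + 8*m^2 - 4*m + 8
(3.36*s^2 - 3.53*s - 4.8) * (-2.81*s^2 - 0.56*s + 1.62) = -9.4416*s^4 + 8.0377*s^3 + 20.908*s^2 - 3.0306*s - 7.776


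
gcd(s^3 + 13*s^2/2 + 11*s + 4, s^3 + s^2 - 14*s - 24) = s + 2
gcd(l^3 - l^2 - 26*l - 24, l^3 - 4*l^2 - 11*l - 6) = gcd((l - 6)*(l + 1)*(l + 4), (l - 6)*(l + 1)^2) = l^2 - 5*l - 6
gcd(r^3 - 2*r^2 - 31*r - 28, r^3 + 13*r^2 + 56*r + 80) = r + 4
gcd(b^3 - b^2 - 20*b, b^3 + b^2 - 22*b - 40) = b^2 - b - 20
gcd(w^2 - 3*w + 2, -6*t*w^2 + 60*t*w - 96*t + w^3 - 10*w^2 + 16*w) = w - 2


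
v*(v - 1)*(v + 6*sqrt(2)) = v^3 - v^2 + 6*sqrt(2)*v^2 - 6*sqrt(2)*v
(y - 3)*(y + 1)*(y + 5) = y^3 + 3*y^2 - 13*y - 15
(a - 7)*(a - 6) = a^2 - 13*a + 42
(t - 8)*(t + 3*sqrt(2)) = t^2 - 8*t + 3*sqrt(2)*t - 24*sqrt(2)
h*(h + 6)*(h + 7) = h^3 + 13*h^2 + 42*h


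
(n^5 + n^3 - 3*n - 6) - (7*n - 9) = n^5 + n^3 - 10*n + 3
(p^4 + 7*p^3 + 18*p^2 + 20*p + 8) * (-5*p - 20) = -5*p^5 - 55*p^4 - 230*p^3 - 460*p^2 - 440*p - 160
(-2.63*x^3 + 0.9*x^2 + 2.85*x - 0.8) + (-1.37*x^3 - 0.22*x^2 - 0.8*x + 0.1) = -4.0*x^3 + 0.68*x^2 + 2.05*x - 0.7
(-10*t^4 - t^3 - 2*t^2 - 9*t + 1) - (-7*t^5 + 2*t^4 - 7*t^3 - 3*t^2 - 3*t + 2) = 7*t^5 - 12*t^4 + 6*t^3 + t^2 - 6*t - 1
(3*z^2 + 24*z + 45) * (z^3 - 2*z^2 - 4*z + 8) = 3*z^5 + 18*z^4 - 15*z^3 - 162*z^2 + 12*z + 360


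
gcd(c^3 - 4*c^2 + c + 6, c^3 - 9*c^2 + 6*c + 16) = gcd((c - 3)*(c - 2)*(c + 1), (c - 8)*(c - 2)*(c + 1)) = c^2 - c - 2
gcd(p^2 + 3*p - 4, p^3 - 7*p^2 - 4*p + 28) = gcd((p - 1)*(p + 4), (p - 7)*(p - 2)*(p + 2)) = 1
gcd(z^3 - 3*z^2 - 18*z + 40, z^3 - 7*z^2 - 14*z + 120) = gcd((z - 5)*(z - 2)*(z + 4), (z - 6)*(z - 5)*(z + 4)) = z^2 - z - 20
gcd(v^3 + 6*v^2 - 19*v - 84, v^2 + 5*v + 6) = v + 3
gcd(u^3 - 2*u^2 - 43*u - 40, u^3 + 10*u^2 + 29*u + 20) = u^2 + 6*u + 5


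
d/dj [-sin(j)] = -cos(j)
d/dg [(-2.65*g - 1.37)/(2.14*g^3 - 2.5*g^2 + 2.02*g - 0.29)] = (11.342*g^3 + 2.1704*g^2 - 6.85*g + 3.5359)/(4.5796*g^6 - 10.7*g^5 + 14.8956*g^4 - 11.3412*g^3 + 5.5304*g^2 - 1.1716*g + 0.0841)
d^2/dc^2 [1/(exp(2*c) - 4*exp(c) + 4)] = 4*(exp(c) + 1)*exp(c)/(exp(4*c) - 8*exp(3*c) + 24*exp(2*c) - 32*exp(c) + 16)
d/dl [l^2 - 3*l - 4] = 2*l - 3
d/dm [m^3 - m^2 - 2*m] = 3*m^2 - 2*m - 2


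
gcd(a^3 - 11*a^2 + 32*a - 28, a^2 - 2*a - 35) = a - 7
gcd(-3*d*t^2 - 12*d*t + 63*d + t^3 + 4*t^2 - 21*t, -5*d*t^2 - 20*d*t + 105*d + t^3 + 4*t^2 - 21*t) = t^2 + 4*t - 21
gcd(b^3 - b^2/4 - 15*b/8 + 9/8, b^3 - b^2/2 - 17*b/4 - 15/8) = b + 3/2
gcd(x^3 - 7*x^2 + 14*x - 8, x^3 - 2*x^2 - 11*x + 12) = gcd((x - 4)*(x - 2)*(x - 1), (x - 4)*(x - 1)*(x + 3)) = x^2 - 5*x + 4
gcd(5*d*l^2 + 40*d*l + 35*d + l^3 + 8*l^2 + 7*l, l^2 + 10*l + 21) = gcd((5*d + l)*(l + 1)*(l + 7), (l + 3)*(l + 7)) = l + 7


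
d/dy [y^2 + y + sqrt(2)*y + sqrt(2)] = 2*y + 1 + sqrt(2)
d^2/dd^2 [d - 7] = 0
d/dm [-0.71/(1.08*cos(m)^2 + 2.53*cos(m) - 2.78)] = -(1.5336*cos(m) + 1.7963)*sin(m)/(1.08*cos(m)^2 + 2.53*cos(m) - 2.78)^2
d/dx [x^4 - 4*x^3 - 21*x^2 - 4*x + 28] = 4*x^3 - 12*x^2 - 42*x - 4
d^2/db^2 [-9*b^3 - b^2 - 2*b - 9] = -54*b - 2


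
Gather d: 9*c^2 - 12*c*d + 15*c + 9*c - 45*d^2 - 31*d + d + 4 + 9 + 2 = 9*c^2 + 24*c - 45*d^2 + d*(-12*c - 30) + 15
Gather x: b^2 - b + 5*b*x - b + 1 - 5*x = b^2 - 2*b + x*(5*b - 5) + 1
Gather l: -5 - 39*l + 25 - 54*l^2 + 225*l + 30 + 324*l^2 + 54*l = 270*l^2 + 240*l + 50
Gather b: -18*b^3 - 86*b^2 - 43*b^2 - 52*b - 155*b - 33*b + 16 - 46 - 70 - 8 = -18*b^3 - 129*b^2 - 240*b - 108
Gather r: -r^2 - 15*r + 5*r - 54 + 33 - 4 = -r^2 - 10*r - 25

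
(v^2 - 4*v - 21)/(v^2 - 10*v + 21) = (v + 3)/(v - 3)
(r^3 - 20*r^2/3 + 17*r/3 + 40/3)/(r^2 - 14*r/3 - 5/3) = (3*r^2 - 5*r - 8)/(3*r + 1)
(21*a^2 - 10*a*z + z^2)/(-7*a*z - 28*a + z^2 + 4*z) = (-3*a + z)/(z + 4)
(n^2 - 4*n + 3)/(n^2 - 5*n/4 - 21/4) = 4*(n - 1)/(4*n + 7)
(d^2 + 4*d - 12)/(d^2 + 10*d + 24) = (d - 2)/(d + 4)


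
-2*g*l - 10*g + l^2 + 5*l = (-2*g + l)*(l + 5)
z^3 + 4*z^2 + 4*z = z*(z + 2)^2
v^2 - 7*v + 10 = (v - 5)*(v - 2)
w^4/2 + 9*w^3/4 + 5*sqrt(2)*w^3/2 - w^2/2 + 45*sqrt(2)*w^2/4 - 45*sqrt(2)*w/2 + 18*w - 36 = (w/2 + sqrt(2)/2)*(w - 3/2)*(w + 6)*(w + 4*sqrt(2))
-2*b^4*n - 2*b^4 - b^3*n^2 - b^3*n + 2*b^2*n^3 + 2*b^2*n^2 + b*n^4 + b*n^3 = (-b + n)*(b + n)*(2*b + n)*(b*n + b)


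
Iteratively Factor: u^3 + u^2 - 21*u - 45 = (u + 3)*(u^2 - 2*u - 15) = (u + 3)^2*(u - 5)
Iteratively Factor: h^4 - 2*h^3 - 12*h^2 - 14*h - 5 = (h + 1)*(h^3 - 3*h^2 - 9*h - 5) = (h + 1)^2*(h^2 - 4*h - 5) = (h + 1)^3*(h - 5)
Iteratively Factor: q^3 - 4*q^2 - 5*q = (q)*(q^2 - 4*q - 5) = q*(q + 1)*(q - 5)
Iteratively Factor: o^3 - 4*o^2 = (o)*(o^2 - 4*o) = o*(o - 4)*(o)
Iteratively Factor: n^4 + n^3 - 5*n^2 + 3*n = (n - 1)*(n^3 + 2*n^2 - 3*n) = n*(n - 1)*(n^2 + 2*n - 3) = n*(n - 1)*(n + 3)*(n - 1)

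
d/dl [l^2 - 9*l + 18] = 2*l - 9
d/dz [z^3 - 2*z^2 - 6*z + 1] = 3*z^2 - 4*z - 6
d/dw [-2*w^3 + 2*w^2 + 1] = 2*w*(2 - 3*w)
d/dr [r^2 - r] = 2*r - 1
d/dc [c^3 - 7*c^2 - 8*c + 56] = 3*c^2 - 14*c - 8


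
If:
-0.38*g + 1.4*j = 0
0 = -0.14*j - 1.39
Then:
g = -36.58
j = -9.93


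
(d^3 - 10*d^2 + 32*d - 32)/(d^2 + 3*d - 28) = (d^2 - 6*d + 8)/(d + 7)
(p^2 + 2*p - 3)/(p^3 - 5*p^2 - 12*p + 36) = (p - 1)/(p^2 - 8*p + 12)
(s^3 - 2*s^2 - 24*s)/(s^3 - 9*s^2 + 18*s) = (s + 4)/(s - 3)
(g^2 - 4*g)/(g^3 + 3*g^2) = (g - 4)/(g*(g + 3))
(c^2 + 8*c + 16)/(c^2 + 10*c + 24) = (c + 4)/(c + 6)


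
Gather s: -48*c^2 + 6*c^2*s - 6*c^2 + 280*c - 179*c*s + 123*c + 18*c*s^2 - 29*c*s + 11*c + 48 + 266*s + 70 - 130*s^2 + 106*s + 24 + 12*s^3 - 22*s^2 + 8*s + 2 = -54*c^2 + 414*c + 12*s^3 + s^2*(18*c - 152) + s*(6*c^2 - 208*c + 380) + 144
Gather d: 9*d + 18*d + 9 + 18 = 27*d + 27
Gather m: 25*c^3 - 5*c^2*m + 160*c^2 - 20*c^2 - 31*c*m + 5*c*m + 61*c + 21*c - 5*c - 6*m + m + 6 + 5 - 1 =25*c^3 + 140*c^2 + 77*c + m*(-5*c^2 - 26*c - 5) + 10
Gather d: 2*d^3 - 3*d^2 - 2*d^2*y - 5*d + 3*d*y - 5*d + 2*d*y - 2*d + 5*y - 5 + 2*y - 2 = 2*d^3 + d^2*(-2*y - 3) + d*(5*y - 12) + 7*y - 7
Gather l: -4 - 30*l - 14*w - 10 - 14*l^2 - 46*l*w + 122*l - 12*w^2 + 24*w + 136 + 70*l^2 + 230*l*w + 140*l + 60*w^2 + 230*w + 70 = 56*l^2 + l*(184*w + 232) + 48*w^2 + 240*w + 192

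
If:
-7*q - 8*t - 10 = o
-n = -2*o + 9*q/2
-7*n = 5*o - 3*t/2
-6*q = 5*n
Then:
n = 240/157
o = -330/157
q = -200/157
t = 20/157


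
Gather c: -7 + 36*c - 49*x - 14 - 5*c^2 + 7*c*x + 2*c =-5*c^2 + c*(7*x + 38) - 49*x - 21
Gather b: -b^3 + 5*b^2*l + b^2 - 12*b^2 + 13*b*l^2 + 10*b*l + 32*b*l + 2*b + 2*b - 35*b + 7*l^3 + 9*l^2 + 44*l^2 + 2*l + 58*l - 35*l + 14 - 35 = -b^3 + b^2*(5*l - 11) + b*(13*l^2 + 42*l - 31) + 7*l^3 + 53*l^2 + 25*l - 21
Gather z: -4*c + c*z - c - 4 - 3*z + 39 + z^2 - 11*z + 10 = -5*c + z^2 + z*(c - 14) + 45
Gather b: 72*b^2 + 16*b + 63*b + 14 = 72*b^2 + 79*b + 14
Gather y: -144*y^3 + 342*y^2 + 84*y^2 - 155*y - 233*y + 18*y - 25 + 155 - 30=-144*y^3 + 426*y^2 - 370*y + 100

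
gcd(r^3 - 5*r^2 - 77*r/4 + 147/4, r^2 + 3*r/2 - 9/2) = r - 3/2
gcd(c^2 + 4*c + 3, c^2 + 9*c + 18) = c + 3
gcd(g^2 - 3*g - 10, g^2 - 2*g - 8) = g + 2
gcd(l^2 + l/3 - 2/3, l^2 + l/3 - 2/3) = l^2 + l/3 - 2/3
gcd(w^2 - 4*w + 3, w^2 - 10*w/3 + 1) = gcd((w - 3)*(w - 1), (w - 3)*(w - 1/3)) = w - 3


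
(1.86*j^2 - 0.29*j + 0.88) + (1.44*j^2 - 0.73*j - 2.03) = 3.3*j^2 - 1.02*j - 1.15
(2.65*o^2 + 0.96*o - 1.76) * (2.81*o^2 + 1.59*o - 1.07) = 7.4465*o^4 + 6.9111*o^3 - 6.2547*o^2 - 3.8256*o + 1.8832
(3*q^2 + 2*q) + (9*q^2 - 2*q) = 12*q^2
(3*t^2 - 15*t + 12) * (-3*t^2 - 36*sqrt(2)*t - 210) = -9*t^4 - 108*sqrt(2)*t^3 + 45*t^3 - 666*t^2 + 540*sqrt(2)*t^2 - 432*sqrt(2)*t + 3150*t - 2520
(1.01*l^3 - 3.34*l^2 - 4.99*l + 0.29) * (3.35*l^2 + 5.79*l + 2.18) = 3.3835*l^5 - 5.3411*l^4 - 33.8533*l^3 - 35.2018*l^2 - 9.1991*l + 0.6322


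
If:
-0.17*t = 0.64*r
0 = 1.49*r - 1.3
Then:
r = 0.87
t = -3.28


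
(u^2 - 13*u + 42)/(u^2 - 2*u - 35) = (u - 6)/(u + 5)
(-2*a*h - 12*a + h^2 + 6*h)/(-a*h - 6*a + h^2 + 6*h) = (2*a - h)/(a - h)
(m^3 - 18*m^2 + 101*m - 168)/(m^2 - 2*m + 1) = (m^3 - 18*m^2 + 101*m - 168)/(m^2 - 2*m + 1)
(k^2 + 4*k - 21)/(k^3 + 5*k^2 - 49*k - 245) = (k - 3)/(k^2 - 2*k - 35)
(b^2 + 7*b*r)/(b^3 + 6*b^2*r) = (b + 7*r)/(b*(b + 6*r))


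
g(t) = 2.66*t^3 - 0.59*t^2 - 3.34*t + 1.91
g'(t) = 7.98*t^2 - 1.18*t - 3.34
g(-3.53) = -110.66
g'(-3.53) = 100.26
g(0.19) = 1.27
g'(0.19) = -3.28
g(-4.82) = -293.57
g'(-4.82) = 187.74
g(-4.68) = -268.04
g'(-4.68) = 176.96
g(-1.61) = -5.34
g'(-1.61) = 19.24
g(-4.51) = -239.04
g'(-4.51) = 164.30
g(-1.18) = 0.66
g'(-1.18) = 9.16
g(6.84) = 802.70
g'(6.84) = 361.94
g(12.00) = 4473.35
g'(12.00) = 1131.62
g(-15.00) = -9058.24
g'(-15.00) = 1809.86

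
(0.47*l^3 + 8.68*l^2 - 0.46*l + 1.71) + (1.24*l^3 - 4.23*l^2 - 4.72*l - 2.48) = 1.71*l^3 + 4.45*l^2 - 5.18*l - 0.77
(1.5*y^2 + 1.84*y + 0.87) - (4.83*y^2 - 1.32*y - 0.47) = -3.33*y^2 + 3.16*y + 1.34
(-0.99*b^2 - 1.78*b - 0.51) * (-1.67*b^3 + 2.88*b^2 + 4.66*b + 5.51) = 1.6533*b^5 + 0.1214*b^4 - 8.8881*b^3 - 15.2185*b^2 - 12.1844*b - 2.8101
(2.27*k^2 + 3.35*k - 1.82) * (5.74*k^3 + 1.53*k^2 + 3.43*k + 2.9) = 13.0298*k^5 + 22.7021*k^4 + 2.4648*k^3 + 15.2889*k^2 + 3.4724*k - 5.278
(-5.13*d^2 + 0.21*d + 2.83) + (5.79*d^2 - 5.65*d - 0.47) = 0.66*d^2 - 5.44*d + 2.36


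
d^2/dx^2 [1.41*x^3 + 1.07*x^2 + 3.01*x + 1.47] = 8.46*x + 2.14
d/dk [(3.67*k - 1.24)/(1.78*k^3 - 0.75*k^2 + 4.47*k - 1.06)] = (-13.0652*k^3 + 9.3741*k^2 - 1.86*k + 1.6526)/(3.1684*k^6 - 2.67*k^5 + 16.4757*k^4 - 10.4786*k^3 + 21.5709*k^2 - 9.4764*k + 1.1236)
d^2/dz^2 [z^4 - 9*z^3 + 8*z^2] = 12*z^2 - 54*z + 16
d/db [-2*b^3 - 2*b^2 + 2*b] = -6*b^2 - 4*b + 2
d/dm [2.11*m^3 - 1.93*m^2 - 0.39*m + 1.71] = 6.33*m^2 - 3.86*m - 0.39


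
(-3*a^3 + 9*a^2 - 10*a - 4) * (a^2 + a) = -3*a^5 + 6*a^4 - a^3 - 14*a^2 - 4*a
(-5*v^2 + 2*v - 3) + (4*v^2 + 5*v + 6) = -v^2 + 7*v + 3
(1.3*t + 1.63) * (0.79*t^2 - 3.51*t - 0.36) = 1.027*t^3 - 3.2753*t^2 - 6.1893*t - 0.5868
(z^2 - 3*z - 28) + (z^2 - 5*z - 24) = 2*z^2 - 8*z - 52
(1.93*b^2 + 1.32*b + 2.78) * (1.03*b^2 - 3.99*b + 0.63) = 1.9879*b^4 - 6.3411*b^3 - 1.1875*b^2 - 10.2606*b + 1.7514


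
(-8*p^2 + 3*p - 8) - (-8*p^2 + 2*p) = p - 8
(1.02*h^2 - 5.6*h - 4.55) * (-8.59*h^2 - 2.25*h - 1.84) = -8.7618*h^4 + 45.809*h^3 + 49.8077*h^2 + 20.5415*h + 8.372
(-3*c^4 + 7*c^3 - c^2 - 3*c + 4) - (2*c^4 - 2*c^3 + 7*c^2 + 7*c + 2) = -5*c^4 + 9*c^3 - 8*c^2 - 10*c + 2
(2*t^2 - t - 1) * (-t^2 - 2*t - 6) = -2*t^4 - 3*t^3 - 9*t^2 + 8*t + 6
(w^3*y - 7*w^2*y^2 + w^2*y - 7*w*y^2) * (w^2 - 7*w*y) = w^5*y - 14*w^4*y^2 + w^4*y + 49*w^3*y^3 - 14*w^3*y^2 + 49*w^2*y^3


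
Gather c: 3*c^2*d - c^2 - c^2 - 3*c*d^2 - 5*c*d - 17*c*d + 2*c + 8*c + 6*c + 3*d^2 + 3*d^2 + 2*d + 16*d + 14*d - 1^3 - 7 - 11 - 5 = c^2*(3*d - 2) + c*(-3*d^2 - 22*d + 16) + 6*d^2 + 32*d - 24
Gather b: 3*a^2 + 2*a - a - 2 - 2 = 3*a^2 + a - 4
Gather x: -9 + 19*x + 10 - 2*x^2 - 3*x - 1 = -2*x^2 + 16*x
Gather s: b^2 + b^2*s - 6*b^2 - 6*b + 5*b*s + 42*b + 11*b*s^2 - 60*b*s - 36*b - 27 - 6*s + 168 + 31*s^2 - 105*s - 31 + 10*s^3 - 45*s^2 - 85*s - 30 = -5*b^2 + 10*s^3 + s^2*(11*b - 14) + s*(b^2 - 55*b - 196) + 80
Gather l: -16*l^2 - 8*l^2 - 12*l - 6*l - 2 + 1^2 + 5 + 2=-24*l^2 - 18*l + 6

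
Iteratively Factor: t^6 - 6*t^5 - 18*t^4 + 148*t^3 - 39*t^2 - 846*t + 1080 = (t - 3)*(t^5 - 3*t^4 - 27*t^3 + 67*t^2 + 162*t - 360) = (t - 3)^2*(t^4 - 27*t^2 - 14*t + 120) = (t - 3)^2*(t - 2)*(t^3 + 2*t^2 - 23*t - 60) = (t - 3)^2*(t - 2)*(t + 4)*(t^2 - 2*t - 15) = (t - 3)^2*(t - 2)*(t + 3)*(t + 4)*(t - 5)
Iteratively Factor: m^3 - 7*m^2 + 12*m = (m)*(m^2 - 7*m + 12) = m*(m - 4)*(m - 3)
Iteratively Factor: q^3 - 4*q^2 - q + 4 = (q - 4)*(q^2 - 1) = (q - 4)*(q + 1)*(q - 1)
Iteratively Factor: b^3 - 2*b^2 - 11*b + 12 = (b + 3)*(b^2 - 5*b + 4) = (b - 1)*(b + 3)*(b - 4)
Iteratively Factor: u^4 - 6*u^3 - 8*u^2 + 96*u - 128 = (u - 2)*(u^3 - 4*u^2 - 16*u + 64) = (u - 2)*(u + 4)*(u^2 - 8*u + 16) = (u - 4)*(u - 2)*(u + 4)*(u - 4)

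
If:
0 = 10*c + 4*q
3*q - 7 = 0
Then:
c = -14/15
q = 7/3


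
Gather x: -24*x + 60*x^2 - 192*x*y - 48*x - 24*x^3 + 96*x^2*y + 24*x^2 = -24*x^3 + x^2*(96*y + 84) + x*(-192*y - 72)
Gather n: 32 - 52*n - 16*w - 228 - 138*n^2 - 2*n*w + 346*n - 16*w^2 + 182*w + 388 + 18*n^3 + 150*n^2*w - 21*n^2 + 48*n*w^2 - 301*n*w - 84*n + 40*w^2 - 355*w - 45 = 18*n^3 + n^2*(150*w - 159) + n*(48*w^2 - 303*w + 210) + 24*w^2 - 189*w + 147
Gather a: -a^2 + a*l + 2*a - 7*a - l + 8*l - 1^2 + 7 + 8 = -a^2 + a*(l - 5) + 7*l + 14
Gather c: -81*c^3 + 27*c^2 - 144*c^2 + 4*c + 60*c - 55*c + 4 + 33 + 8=-81*c^3 - 117*c^2 + 9*c + 45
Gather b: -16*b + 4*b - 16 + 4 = -12*b - 12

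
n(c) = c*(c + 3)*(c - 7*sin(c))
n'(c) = c*(1 - 7*cos(c))*(c + 3) + c*(c - 7*sin(c)) + (c + 3)*(c - 7*sin(c)) = -c*(c + 3)*(7*cos(c) - 1) + c*(c - 7*sin(c)) + (c + 3)*(c - 7*sin(c))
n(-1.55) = -12.25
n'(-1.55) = -2.47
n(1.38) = -33.20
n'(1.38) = -33.62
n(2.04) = -43.22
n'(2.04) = 13.06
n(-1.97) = -9.09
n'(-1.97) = -11.76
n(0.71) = -10.15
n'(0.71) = -28.38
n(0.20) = -0.76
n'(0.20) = -7.80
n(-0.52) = -3.81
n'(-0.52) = 12.34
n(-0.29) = -1.35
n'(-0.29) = 8.63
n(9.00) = 660.44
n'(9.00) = 925.23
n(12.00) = 2836.08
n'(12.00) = -457.84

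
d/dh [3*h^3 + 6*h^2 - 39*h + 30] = 9*h^2 + 12*h - 39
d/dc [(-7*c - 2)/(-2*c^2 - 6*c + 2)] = (7*c^2 + 21*c - (2*c + 3)*(7*c + 2) - 7)/(2*(c^2 + 3*c - 1)^2)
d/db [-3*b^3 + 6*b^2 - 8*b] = -9*b^2 + 12*b - 8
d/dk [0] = 0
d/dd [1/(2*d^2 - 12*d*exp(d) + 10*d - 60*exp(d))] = (3*d*exp(d) - d + 18*exp(d) - 5/2)/(d^2 - 6*d*exp(d) + 5*d - 30*exp(d))^2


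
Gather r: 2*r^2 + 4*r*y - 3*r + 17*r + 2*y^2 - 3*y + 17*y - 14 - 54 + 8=2*r^2 + r*(4*y + 14) + 2*y^2 + 14*y - 60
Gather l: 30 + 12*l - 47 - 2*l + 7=10*l - 10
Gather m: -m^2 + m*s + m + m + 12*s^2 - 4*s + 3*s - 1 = -m^2 + m*(s + 2) + 12*s^2 - s - 1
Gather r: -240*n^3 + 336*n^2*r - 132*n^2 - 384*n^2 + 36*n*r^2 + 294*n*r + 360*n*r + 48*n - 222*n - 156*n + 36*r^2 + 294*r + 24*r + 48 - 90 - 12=-240*n^3 - 516*n^2 - 330*n + r^2*(36*n + 36) + r*(336*n^2 + 654*n + 318) - 54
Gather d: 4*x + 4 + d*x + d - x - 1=d*(x + 1) + 3*x + 3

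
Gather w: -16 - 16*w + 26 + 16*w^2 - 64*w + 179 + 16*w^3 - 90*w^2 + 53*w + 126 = 16*w^3 - 74*w^2 - 27*w + 315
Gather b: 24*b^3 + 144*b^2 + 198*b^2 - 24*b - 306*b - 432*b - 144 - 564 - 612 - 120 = 24*b^3 + 342*b^2 - 762*b - 1440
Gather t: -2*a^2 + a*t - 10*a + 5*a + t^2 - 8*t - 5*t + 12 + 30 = -2*a^2 - 5*a + t^2 + t*(a - 13) + 42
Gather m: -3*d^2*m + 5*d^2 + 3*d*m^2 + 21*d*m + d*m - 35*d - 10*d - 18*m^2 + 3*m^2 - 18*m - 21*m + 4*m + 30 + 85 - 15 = 5*d^2 - 45*d + m^2*(3*d - 15) + m*(-3*d^2 + 22*d - 35) + 100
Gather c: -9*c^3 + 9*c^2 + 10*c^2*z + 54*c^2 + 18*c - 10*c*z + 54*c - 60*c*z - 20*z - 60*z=-9*c^3 + c^2*(10*z + 63) + c*(72 - 70*z) - 80*z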